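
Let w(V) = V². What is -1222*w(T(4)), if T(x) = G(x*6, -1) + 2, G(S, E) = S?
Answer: -826072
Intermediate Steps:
T(x) = 2 + 6*x (T(x) = x*6 + 2 = 6*x + 2 = 2 + 6*x)
-1222*w(T(4)) = -1222*(2 + 6*4)² = -1222*(2 + 24)² = -1222*26² = -1222*676 = -826072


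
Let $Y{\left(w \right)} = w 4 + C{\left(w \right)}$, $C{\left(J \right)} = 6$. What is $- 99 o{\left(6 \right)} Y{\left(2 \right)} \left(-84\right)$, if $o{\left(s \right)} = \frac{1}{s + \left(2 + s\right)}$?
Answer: $8316$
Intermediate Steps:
$o{\left(s \right)} = \frac{1}{2 + 2 s}$
$Y{\left(w \right)} = 6 + 4 w$ ($Y{\left(w \right)} = w 4 + 6 = 4 w + 6 = 6 + 4 w$)
$- 99 o{\left(6 \right)} Y{\left(2 \right)} \left(-84\right) = - 99 \frac{1}{2 \left(1 + 6\right)} \left(6 + 4 \cdot 2\right) \left(-84\right) = - 99 \frac{1}{2 \cdot 7} \left(6 + 8\right) \left(-84\right) = - 99 \cdot \frac{1}{2} \cdot \frac{1}{7} \cdot 14 \left(-84\right) = - 99 \cdot \frac{1}{14} \cdot 14 \left(-84\right) = \left(-99\right) 1 \left(-84\right) = \left(-99\right) \left(-84\right) = 8316$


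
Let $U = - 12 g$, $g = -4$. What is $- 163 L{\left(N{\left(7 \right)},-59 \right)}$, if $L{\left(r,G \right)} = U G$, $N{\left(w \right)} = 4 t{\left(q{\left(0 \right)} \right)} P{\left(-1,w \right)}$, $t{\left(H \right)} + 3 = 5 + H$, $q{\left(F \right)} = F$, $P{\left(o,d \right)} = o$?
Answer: $461616$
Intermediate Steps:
$t{\left(H \right)} = 2 + H$ ($t{\left(H \right)} = -3 + \left(5 + H\right) = 2 + H$)
$U = 48$ ($U = \left(-12\right) \left(-4\right) = 48$)
$N{\left(w \right)} = -8$ ($N{\left(w \right)} = 4 \left(2 + 0\right) \left(-1\right) = 4 \cdot 2 \left(-1\right) = 8 \left(-1\right) = -8$)
$L{\left(r,G \right)} = 48 G$
$- 163 L{\left(N{\left(7 \right)},-59 \right)} = - 163 \cdot 48 \left(-59\right) = \left(-163\right) \left(-2832\right) = 461616$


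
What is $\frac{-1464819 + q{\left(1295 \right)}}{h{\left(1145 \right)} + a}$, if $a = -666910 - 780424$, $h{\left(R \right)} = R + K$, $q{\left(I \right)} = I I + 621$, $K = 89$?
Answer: $- \frac{212827}{1446100} \approx -0.14717$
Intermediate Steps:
$q{\left(I \right)} = 621 + I^{2}$ ($q{\left(I \right)} = I^{2} + 621 = 621 + I^{2}$)
$h{\left(R \right)} = 89 + R$ ($h{\left(R \right)} = R + 89 = 89 + R$)
$a = -1447334$ ($a = -666910 - 780424 = -1447334$)
$\frac{-1464819 + q{\left(1295 \right)}}{h{\left(1145 \right)} + a} = \frac{-1464819 + \left(621 + 1295^{2}\right)}{\left(89 + 1145\right) - 1447334} = \frac{-1464819 + \left(621 + 1677025\right)}{1234 - 1447334} = \frac{-1464819 + 1677646}{-1446100} = 212827 \left(- \frac{1}{1446100}\right) = - \frac{212827}{1446100}$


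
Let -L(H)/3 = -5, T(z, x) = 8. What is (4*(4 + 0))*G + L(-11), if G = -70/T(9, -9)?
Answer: -125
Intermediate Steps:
L(H) = 15 (L(H) = -3*(-5) = 15)
G = -35/4 (G = -70/8 = -70*⅛ = -35/4 ≈ -8.7500)
(4*(4 + 0))*G + L(-11) = (4*(4 + 0))*(-35/4) + 15 = (4*4)*(-35/4) + 15 = 16*(-35/4) + 15 = -140 + 15 = -125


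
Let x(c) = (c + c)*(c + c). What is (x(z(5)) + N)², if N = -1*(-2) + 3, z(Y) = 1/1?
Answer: 81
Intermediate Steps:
z(Y) = 1
x(c) = 4*c² (x(c) = (2*c)*(2*c) = 4*c²)
N = 5 (N = 2 + 3 = 5)
(x(z(5)) + N)² = (4*1² + 5)² = (4*1 + 5)² = (4 + 5)² = 9² = 81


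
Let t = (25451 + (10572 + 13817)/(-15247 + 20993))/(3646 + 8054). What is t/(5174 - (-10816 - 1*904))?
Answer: 29253167/227150642160 ≈ 0.00012878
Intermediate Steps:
t = 29253167/13445640 (t = (25451 + 24389/5746)/11700 = (25451 + 24389*(1/5746))*(1/11700) = (25451 + 24389/5746)*(1/11700) = (146265835/5746)*(1/11700) = 29253167/13445640 ≈ 2.1757)
t/(5174 - (-10816 - 1*904)) = 29253167/(13445640*(5174 - (-10816 - 1*904))) = 29253167/(13445640*(5174 - (-10816 - 904))) = 29253167/(13445640*(5174 - 1*(-11720))) = 29253167/(13445640*(5174 + 11720)) = (29253167/13445640)/16894 = (29253167/13445640)*(1/16894) = 29253167/227150642160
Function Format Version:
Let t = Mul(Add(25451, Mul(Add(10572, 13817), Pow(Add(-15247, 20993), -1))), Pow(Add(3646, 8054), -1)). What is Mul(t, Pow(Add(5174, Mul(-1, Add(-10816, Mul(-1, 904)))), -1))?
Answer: Rational(29253167, 227150642160) ≈ 0.00012878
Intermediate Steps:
t = Rational(29253167, 13445640) (t = Mul(Add(25451, Mul(24389, Pow(5746, -1))), Pow(11700, -1)) = Mul(Add(25451, Mul(24389, Rational(1, 5746))), Rational(1, 11700)) = Mul(Add(25451, Rational(24389, 5746)), Rational(1, 11700)) = Mul(Rational(146265835, 5746), Rational(1, 11700)) = Rational(29253167, 13445640) ≈ 2.1757)
Mul(t, Pow(Add(5174, Mul(-1, Add(-10816, Mul(-1, 904)))), -1)) = Mul(Rational(29253167, 13445640), Pow(Add(5174, Mul(-1, Add(-10816, Mul(-1, 904)))), -1)) = Mul(Rational(29253167, 13445640), Pow(Add(5174, Mul(-1, Add(-10816, -904))), -1)) = Mul(Rational(29253167, 13445640), Pow(Add(5174, Mul(-1, -11720)), -1)) = Mul(Rational(29253167, 13445640), Pow(Add(5174, 11720), -1)) = Mul(Rational(29253167, 13445640), Pow(16894, -1)) = Mul(Rational(29253167, 13445640), Rational(1, 16894)) = Rational(29253167, 227150642160)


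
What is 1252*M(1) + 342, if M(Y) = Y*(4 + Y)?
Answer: 6602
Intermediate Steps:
1252*M(1) + 342 = 1252*(1*(4 + 1)) + 342 = 1252*(1*5) + 342 = 1252*5 + 342 = 6260 + 342 = 6602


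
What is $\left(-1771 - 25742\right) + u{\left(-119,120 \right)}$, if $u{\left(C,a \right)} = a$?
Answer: $-27393$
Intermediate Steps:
$\left(-1771 - 25742\right) + u{\left(-119,120 \right)} = \left(-1771 - 25742\right) + 120 = -27513 + 120 = -27393$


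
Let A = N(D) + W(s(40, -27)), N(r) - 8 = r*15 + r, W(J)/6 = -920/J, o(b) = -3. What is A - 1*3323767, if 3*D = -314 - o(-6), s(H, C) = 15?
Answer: -9977357/3 ≈ -3.3258e+6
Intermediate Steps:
W(J) = -5520/J (W(J) = 6*(-920/J) = -5520/J)
D = -311/3 (D = (-314 - 1*(-3))/3 = (-314 + 3)/3 = (⅓)*(-311) = -311/3 ≈ -103.67)
N(r) = 8 + 16*r (N(r) = 8 + (r*15 + r) = 8 + (15*r + r) = 8 + 16*r)
A = -6056/3 (A = (8 + 16*(-311/3)) - 5520/15 = (8 - 4976/3) - 5520*1/15 = -4952/3 - 368 = -6056/3 ≈ -2018.7)
A - 1*3323767 = -6056/3 - 1*3323767 = -6056/3 - 3323767 = -9977357/3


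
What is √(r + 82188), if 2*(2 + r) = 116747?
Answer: √562238/2 ≈ 374.91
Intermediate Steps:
r = 116743/2 (r = -2 + (½)*116747 = -2 + 116747/2 = 116743/2 ≈ 58372.)
√(r + 82188) = √(116743/2 + 82188) = √(281119/2) = √562238/2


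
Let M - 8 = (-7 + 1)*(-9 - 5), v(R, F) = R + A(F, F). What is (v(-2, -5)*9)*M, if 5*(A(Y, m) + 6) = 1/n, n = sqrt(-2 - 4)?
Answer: -6624 - 138*I*sqrt(6)/5 ≈ -6624.0 - 67.606*I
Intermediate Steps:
n = I*sqrt(6) (n = sqrt(-6) = I*sqrt(6) ≈ 2.4495*I)
A(Y, m) = -6 - I*sqrt(6)/30 (A(Y, m) = -6 + 1/(5*((I*sqrt(6)))) = -6 + (-I*sqrt(6)/6)/5 = -6 - I*sqrt(6)/30)
v(R, F) = -6 + R - I*sqrt(6)/30 (v(R, F) = R + (-6 - I*sqrt(6)/30) = -6 + R - I*sqrt(6)/30)
M = 92 (M = 8 + (-7 + 1)*(-9 - 5) = 8 - 6*(-14) = 8 + 84 = 92)
(v(-2, -5)*9)*M = ((-6 - 2 - I*sqrt(6)/30)*9)*92 = ((-8 - I*sqrt(6)/30)*9)*92 = (-72 - 3*I*sqrt(6)/10)*92 = -6624 - 138*I*sqrt(6)/5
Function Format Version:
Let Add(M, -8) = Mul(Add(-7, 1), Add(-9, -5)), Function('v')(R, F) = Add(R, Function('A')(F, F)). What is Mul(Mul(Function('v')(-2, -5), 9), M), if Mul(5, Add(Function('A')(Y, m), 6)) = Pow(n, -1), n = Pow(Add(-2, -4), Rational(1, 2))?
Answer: Add(-6624, Mul(Rational(-138, 5), I, Pow(6, Rational(1, 2)))) ≈ Add(-6624.0, Mul(-67.606, I))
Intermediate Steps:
n = Mul(I, Pow(6, Rational(1, 2))) (n = Pow(-6, Rational(1, 2)) = Mul(I, Pow(6, Rational(1, 2))) ≈ Mul(2.4495, I))
Function('A')(Y, m) = Add(-6, Mul(Rational(-1, 30), I, Pow(6, Rational(1, 2)))) (Function('A')(Y, m) = Add(-6, Mul(Rational(1, 5), Pow(Mul(I, Pow(6, Rational(1, 2))), -1))) = Add(-6, Mul(Rational(1, 5), Mul(Rational(-1, 6), I, Pow(6, Rational(1, 2))))) = Add(-6, Mul(Rational(-1, 30), I, Pow(6, Rational(1, 2)))))
Function('v')(R, F) = Add(-6, R, Mul(Rational(-1, 30), I, Pow(6, Rational(1, 2)))) (Function('v')(R, F) = Add(R, Add(-6, Mul(Rational(-1, 30), I, Pow(6, Rational(1, 2))))) = Add(-6, R, Mul(Rational(-1, 30), I, Pow(6, Rational(1, 2)))))
M = 92 (M = Add(8, Mul(Add(-7, 1), Add(-9, -5))) = Add(8, Mul(-6, -14)) = Add(8, 84) = 92)
Mul(Mul(Function('v')(-2, -5), 9), M) = Mul(Mul(Add(-6, -2, Mul(Rational(-1, 30), I, Pow(6, Rational(1, 2)))), 9), 92) = Mul(Mul(Add(-8, Mul(Rational(-1, 30), I, Pow(6, Rational(1, 2)))), 9), 92) = Mul(Add(-72, Mul(Rational(-3, 10), I, Pow(6, Rational(1, 2)))), 92) = Add(-6624, Mul(Rational(-138, 5), I, Pow(6, Rational(1, 2))))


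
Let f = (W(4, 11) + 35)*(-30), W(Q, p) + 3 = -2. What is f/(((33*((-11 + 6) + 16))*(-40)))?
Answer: 15/242 ≈ 0.061983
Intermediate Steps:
W(Q, p) = -5 (W(Q, p) = -3 - 2 = -5)
f = -900 (f = (-5 + 35)*(-30) = 30*(-30) = -900)
f/(((33*((-11 + 6) + 16))*(-40))) = -900*(-1/(1320*((-11 + 6) + 16))) = -900*(-1/(1320*(-5 + 16))) = -900/((33*11)*(-40)) = -900/(363*(-40)) = -900/(-14520) = -900*(-1/14520) = 15/242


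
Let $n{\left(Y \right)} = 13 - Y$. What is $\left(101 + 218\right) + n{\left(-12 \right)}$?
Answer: $344$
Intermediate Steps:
$\left(101 + 218\right) + n{\left(-12 \right)} = \left(101 + 218\right) + \left(13 - -12\right) = 319 + \left(13 + 12\right) = 319 + 25 = 344$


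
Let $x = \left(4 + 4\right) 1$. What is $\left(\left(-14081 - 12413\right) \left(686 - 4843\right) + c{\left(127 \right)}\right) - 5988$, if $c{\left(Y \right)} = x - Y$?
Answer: $110129451$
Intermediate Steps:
$x = 8$ ($x = 8 \cdot 1 = 8$)
$c{\left(Y \right)} = 8 - Y$
$\left(\left(-14081 - 12413\right) \left(686 - 4843\right) + c{\left(127 \right)}\right) - 5988 = \left(\left(-14081 - 12413\right) \left(686 - 4843\right) + \left(8 - 127\right)\right) - 5988 = \left(\left(-26494\right) \left(-4157\right) + \left(8 - 127\right)\right) - 5988 = \left(110135558 - 119\right) - 5988 = 110135439 - 5988 = 110129451$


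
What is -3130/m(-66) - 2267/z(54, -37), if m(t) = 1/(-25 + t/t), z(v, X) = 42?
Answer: 3152773/42 ≈ 75066.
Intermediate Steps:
m(t) = -1/24 (m(t) = 1/(-25 + 1) = 1/(-24) = -1/24)
-3130/m(-66) - 2267/z(54, -37) = -3130/(-1/24) - 2267/42 = -3130*(-24) - 2267*1/42 = 75120 - 2267/42 = 3152773/42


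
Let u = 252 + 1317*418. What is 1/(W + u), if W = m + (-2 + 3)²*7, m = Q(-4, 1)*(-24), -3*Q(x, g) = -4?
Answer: 1/550733 ≈ 1.8158e-6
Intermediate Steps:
u = 550758 (u = 252 + 550506 = 550758)
Q(x, g) = 4/3 (Q(x, g) = -⅓*(-4) = 4/3)
m = -32 (m = (4/3)*(-24) = -32)
W = -25 (W = -32 + (-2 + 3)²*7 = -32 + 1²*7 = -32 + 1*7 = -32 + 7 = -25)
1/(W + u) = 1/(-25 + 550758) = 1/550733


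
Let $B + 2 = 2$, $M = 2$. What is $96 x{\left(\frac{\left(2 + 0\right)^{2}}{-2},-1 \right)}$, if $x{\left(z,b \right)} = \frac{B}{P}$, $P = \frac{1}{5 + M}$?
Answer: $0$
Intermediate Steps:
$B = 0$ ($B = -2 + 2 = 0$)
$P = \frac{1}{7}$ ($P = \frac{1}{5 + 2} = \frac{1}{7} \approx 0.14286$)
$x{\left(z,b \right)} = 0$ ($x{\left(z,b \right)} = 0 \frac{1}{\frac{1}{7}} = 0 \cdot 7 = 0$)
$96 x{\left(\frac{\left(2 + 0\right)^{2}}{-2},-1 \right)} = 96 \cdot 0 = 0$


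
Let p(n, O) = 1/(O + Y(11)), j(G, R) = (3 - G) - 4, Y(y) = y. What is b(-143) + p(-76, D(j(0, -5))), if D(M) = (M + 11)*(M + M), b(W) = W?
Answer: -1288/9 ≈ -143.11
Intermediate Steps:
j(G, R) = -1 - G
D(M) = 2*M*(11 + M) (D(M) = (11 + M)*(2*M) = 2*M*(11 + M))
p(n, O) = 1/(11 + O) (p(n, O) = 1/(O + 11) = 1/(11 + O))
b(-143) + p(-76, D(j(0, -5))) = -143 + 1/(11 + 2*(-1 - 1*0)*(11 + (-1 - 1*0))) = -143 + 1/(11 + 2*(-1 + 0)*(11 + (-1 + 0))) = -143 + 1/(11 + 2*(-1)*(11 - 1)) = -143 + 1/(11 + 2*(-1)*10) = -143 + 1/(11 - 20) = -143 + 1/(-9) = -143 - 1/9 = -1288/9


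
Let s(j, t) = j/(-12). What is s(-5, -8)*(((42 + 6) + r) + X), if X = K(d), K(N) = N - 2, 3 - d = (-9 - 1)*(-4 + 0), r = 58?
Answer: 335/12 ≈ 27.917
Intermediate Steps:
s(j, t) = -j/12 (s(j, t) = j*(-1/12) = -j/12)
d = -37 (d = 3 - (-9 - 1)*(-4 + 0) = 3 - (-10)*(-4) = 3 - 1*40 = 3 - 40 = -37)
K(N) = -2 + N
X = -39 (X = -2 - 37 = -39)
s(-5, -8)*(((42 + 6) + r) + X) = (-1/12*(-5))*(((42 + 6) + 58) - 39) = 5*((48 + 58) - 39)/12 = 5*(106 - 39)/12 = (5/12)*67 = 335/12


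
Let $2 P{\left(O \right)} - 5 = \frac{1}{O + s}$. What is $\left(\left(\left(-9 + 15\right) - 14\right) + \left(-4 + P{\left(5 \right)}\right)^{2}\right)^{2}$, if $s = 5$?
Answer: $\frac{5564881}{160000} \approx 34.781$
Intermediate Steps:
$P{\left(O \right)} = \frac{5}{2} + \frac{1}{2 \left(5 + O\right)}$ ($P{\left(O \right)} = \frac{5}{2} + \frac{1}{2 \left(O + 5\right)} = \frac{5}{2} + \frac{1}{2 \left(5 + O\right)}$)
$\left(\left(\left(-9 + 15\right) - 14\right) + \left(-4 + P{\left(5 \right)}\right)^{2}\right)^{2} = \left(\left(\left(-9 + 15\right) - 14\right) + \left(-4 + \frac{26 + 5 \cdot 5}{2 \left(5 + 5\right)}\right)^{2}\right)^{2} = \left(\left(6 - 14\right) + \left(-4 + \frac{26 + 25}{2 \cdot 10}\right)^{2}\right)^{2} = \left(-8 + \left(-4 + \frac{1}{2} \cdot \frac{1}{10} \cdot 51\right)^{2}\right)^{2} = \left(-8 + \left(-4 + \frac{51}{20}\right)^{2}\right)^{2} = \left(-8 + \left(- \frac{29}{20}\right)^{2}\right)^{2} = \left(-8 + \frac{841}{400}\right)^{2} = \left(- \frac{2359}{400}\right)^{2} = \frac{5564881}{160000}$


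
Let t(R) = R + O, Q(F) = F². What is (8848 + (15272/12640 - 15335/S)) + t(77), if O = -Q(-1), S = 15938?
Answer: 112365360651/12591020 ≈ 8924.3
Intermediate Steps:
O = -1 (O = -1*(-1)² = -1*1 = -1)
t(R) = -1 + R (t(R) = R - 1 = -1 + R)
(8848 + (15272/12640 - 15335/S)) + t(77) = (8848 + (15272/12640 - 15335/15938)) + (-1 + 77) = (8848 + (15272*(1/12640) - 15335*1/15938)) + 76 = (8848 + (1909/1580 - 15335/15938)) + 76 = (8848 + 3098171/12591020) + 76 = 111408443131/12591020 + 76 = 112365360651/12591020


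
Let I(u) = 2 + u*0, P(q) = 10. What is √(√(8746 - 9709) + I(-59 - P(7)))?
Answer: √(2 + 3*I*√107) ≈ 4.068 + 3.8142*I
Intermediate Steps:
I(u) = 2 (I(u) = 2 + 0 = 2)
√(√(8746 - 9709) + I(-59 - P(7))) = √(√(8746 - 9709) + 2) = √(√(-963) + 2) = √(3*I*√107 + 2) = √(2 + 3*I*√107)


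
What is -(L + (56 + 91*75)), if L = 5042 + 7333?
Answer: -19256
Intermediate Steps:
L = 12375
-(L + (56 + 91*75)) = -(12375 + (56 + 91*75)) = -(12375 + (56 + 6825)) = -(12375 + 6881) = -1*19256 = -19256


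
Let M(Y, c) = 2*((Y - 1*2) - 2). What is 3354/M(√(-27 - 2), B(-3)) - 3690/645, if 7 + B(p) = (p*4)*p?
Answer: -99838/645 - 559*I*√29/15 ≈ -154.79 - 200.69*I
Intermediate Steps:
B(p) = -7 + 4*p² (B(p) = -7 + (p*4)*p = -7 + (4*p)*p = -7 + 4*p²)
M(Y, c) = -8 + 2*Y (M(Y, c) = 2*((Y - 2) - 2) = 2*((-2 + Y) - 2) = 2*(-4 + Y) = -8 + 2*Y)
3354/M(√(-27 - 2), B(-3)) - 3690/645 = 3354/(-8 + 2*√(-27 - 2)) - 3690/645 = 3354/(-8 + 2*√(-29)) - 3690*1/645 = 3354/(-8 + 2*(I*√29)) - 246/43 = 3354/(-8 + 2*I*√29) - 246/43 = -246/43 + 3354/(-8 + 2*I*√29)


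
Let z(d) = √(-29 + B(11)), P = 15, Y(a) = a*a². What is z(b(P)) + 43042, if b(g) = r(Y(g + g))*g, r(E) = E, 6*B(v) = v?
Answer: 43042 + I*√978/6 ≈ 43042.0 + 5.2122*I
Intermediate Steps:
B(v) = v/6
Y(a) = a³
b(g) = 8*g⁴ (b(g) = (g + g)³*g = (2*g)³*g = (8*g³)*g = 8*g⁴)
z(d) = I*√978/6 (z(d) = √(-29 + (⅙)*11) = √(-29 + 11/6) = √(-163/6) = I*√978/6)
z(b(P)) + 43042 = I*√978/6 + 43042 = 43042 + I*√978/6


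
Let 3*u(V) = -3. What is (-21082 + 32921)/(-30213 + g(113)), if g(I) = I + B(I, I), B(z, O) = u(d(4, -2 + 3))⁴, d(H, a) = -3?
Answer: -11839/30099 ≈ -0.39334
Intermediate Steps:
u(V) = -1 (u(V) = (⅓)*(-3) = -1)
B(z, O) = 1 (B(z, O) = (-1)⁴ = 1)
g(I) = 1 + I (g(I) = I + 1 = 1 + I)
(-21082 + 32921)/(-30213 + g(113)) = (-21082 + 32921)/(-30213 + (1 + 113)) = 11839/(-30213 + 114) = 11839/(-30099) = 11839*(-1/30099) = -11839/30099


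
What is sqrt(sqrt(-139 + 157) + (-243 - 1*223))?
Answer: sqrt(-466 + 3*sqrt(2)) ≈ 21.489*I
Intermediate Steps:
sqrt(sqrt(-139 + 157) + (-243 - 1*223)) = sqrt(sqrt(18) + (-243 - 223)) = sqrt(3*sqrt(2) - 466) = sqrt(-466 + 3*sqrt(2))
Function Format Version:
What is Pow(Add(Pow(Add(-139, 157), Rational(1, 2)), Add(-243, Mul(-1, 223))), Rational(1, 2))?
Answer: Pow(Add(-466, Mul(3, Pow(2, Rational(1, 2)))), Rational(1, 2)) ≈ Mul(21.489, I)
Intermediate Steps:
Pow(Add(Pow(Add(-139, 157), Rational(1, 2)), Add(-243, Mul(-1, 223))), Rational(1, 2)) = Pow(Add(Pow(18, Rational(1, 2)), Add(-243, -223)), Rational(1, 2)) = Pow(Add(Mul(3, Pow(2, Rational(1, 2))), -466), Rational(1, 2)) = Pow(Add(-466, Mul(3, Pow(2, Rational(1, 2)))), Rational(1, 2))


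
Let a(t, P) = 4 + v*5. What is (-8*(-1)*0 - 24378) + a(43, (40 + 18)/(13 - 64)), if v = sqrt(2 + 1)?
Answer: -24374 + 5*sqrt(3) ≈ -24365.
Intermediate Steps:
v = sqrt(3) ≈ 1.7320
a(t, P) = 4 + 5*sqrt(3) (a(t, P) = 4 + sqrt(3)*5 = 4 + 5*sqrt(3))
(-8*(-1)*0 - 24378) + a(43, (40 + 18)/(13 - 64)) = (-8*(-1)*0 - 24378) + (4 + 5*sqrt(3)) = (8*0 - 24378) + (4 + 5*sqrt(3)) = (0 - 24378) + (4 + 5*sqrt(3)) = -24378 + (4 + 5*sqrt(3)) = -24374 + 5*sqrt(3)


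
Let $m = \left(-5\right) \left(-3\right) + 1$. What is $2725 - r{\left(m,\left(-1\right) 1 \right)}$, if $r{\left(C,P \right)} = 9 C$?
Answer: $2581$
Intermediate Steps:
$m = 16$ ($m = 15 + 1 = 16$)
$2725 - r{\left(m,\left(-1\right) 1 \right)} = 2725 - 9 \cdot 16 = 2725 - 144 = 2581$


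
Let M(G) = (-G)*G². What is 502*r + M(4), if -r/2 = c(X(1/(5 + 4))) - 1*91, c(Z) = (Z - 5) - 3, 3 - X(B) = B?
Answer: 867884/9 ≈ 96432.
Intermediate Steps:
X(B) = 3 - B
c(Z) = -8 + Z (c(Z) = (-5 + Z) - 3 = -8 + Z)
r = 1730/9 (r = -2*((-8 + (3 - 1/(5 + 4))) - 1*91) = -2*((-8 + (3 - 1/9)) - 91) = -2*((-8 + (3 - 1*⅑)) - 91) = -2*((-8 + (3 - ⅑)) - 91) = -2*((-8 + 26/9) - 91) = -2*(-46/9 - 91) = -2*(-865/9) = 1730/9 ≈ 192.22)
M(G) = -G³
502*r + M(4) = 502*(1730/9) - 1*4³ = 868460/9 - 1*64 = 868460/9 - 64 = 867884/9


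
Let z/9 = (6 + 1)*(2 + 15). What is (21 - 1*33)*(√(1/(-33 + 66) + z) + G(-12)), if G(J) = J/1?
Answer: 144 - 752*√33/11 ≈ -248.72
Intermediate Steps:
G(J) = J (G(J) = J*1 = J)
z = 1071 (z = 9*((6 + 1)*(2 + 15)) = 9*(7*17) = 9*119 = 1071)
(21 - 1*33)*(√(1/(-33 + 66) + z) + G(-12)) = (21 - 1*33)*(√(1/(-33 + 66) + 1071) - 12) = (21 - 33)*(√(1/33 + 1071) - 12) = -12*(√(1/33 + 1071) - 12) = -12*(√(35344/33) - 12) = -12*(188*√33/33 - 12) = -12*(-12 + 188*√33/33) = 144 - 752*√33/11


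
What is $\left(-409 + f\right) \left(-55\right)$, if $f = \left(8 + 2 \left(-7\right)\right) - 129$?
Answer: $29920$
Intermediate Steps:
$f = -135$ ($f = \left(8 - 14\right) - 129 = -6 - 129 = -135$)
$\left(-409 + f\right) \left(-55\right) = \left(-409 - 135\right) \left(-55\right) = \left(-544\right) \left(-55\right) = 29920$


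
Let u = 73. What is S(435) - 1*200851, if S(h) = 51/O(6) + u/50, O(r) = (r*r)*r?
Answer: -361528747/1800 ≈ -2.0085e+5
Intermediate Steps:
O(r) = r³ (O(r) = r²*r = r³)
S(h) = 3053/1800 (S(h) = 51/(6³) + 73/50 = 51/216 + 73*(1/50) = 51*(1/216) + 73/50 = 17/72 + 73/50 = 3053/1800)
S(435) - 1*200851 = 3053/1800 - 1*200851 = 3053/1800 - 200851 = -361528747/1800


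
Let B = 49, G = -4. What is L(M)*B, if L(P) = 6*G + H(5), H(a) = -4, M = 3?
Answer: -1372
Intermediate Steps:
L(P) = -28 (L(P) = 6*(-4) - 4 = -24 - 4 = -28)
L(M)*B = -28*49 = -1372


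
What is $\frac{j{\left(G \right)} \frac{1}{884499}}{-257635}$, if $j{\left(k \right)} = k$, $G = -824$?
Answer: $\frac{824}{227877899865} \approx 3.616 \cdot 10^{-9}$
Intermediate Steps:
$\frac{j{\left(G \right)} \frac{1}{884499}}{-257635} = \frac{\left(-824\right) \frac{1}{884499}}{-257635} = \left(-824\right) \frac{1}{884499} \left(- \frac{1}{257635}\right) = \left(- \frac{824}{884499}\right) \left(- \frac{1}{257635}\right) = \frac{824}{227877899865}$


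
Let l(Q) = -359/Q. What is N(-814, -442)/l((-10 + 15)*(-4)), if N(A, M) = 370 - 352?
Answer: 360/359 ≈ 1.0028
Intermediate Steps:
N(A, M) = 18
N(-814, -442)/l((-10 + 15)*(-4)) = 18/((-359*(-1/(4*(-10 + 15))))) = 18/((-359/(5*(-4)))) = 18/((-359/(-20))) = 18/((-359*(-1/20))) = 18/(359/20) = 18*(20/359) = 360/359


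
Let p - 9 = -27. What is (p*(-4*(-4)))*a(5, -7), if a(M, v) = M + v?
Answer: 576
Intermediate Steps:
p = -18 (p = 9 - 27 = -18)
(p*(-4*(-4)))*a(5, -7) = (-(-72)*(-4))*(5 - 7) = -18*16*(-2) = -288*(-2) = 576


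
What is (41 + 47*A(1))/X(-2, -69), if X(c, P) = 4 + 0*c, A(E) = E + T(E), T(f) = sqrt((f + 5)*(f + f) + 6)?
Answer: 22 + 141*sqrt(2)/4 ≈ 71.851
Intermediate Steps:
T(f) = sqrt(6 + 2*f*(5 + f)) (T(f) = sqrt((5 + f)*(2*f) + 6) = sqrt(2*f*(5 + f) + 6) = sqrt(6 + 2*f*(5 + f)))
A(E) = E + sqrt(6 + 2*E**2 + 10*E)
X(c, P) = 4 (X(c, P) = 4 + 0 = 4)
(41 + 47*A(1))/X(-2, -69) = (41 + 47*(1 + sqrt(6 + 2*1**2 + 10*1)))/4 = (41 + 47*(1 + sqrt(6 + 2*1 + 10)))*(1/4) = (41 + 47*(1 + sqrt(6 + 2 + 10)))*(1/4) = (41 + 47*(1 + sqrt(18)))*(1/4) = (41 + 47*(1 + 3*sqrt(2)))*(1/4) = (41 + (47 + 141*sqrt(2)))*(1/4) = (88 + 141*sqrt(2))*(1/4) = 22 + 141*sqrt(2)/4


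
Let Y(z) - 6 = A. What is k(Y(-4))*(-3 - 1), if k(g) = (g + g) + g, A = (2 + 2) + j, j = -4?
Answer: -72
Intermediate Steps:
A = 0 (A = (2 + 2) - 4 = 4 - 4 = 0)
Y(z) = 6 (Y(z) = 6 + 0 = 6)
k(g) = 3*g (k(g) = 2*g + g = 3*g)
k(Y(-4))*(-3 - 1) = (3*6)*(-3 - 1) = 18*(-4) = -72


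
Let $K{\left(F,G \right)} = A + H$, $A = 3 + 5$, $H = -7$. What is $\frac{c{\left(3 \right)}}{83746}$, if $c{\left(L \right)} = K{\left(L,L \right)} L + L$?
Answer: $\frac{3}{41873} \approx 7.1645 \cdot 10^{-5}$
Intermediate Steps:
$A = 8$
$K{\left(F,G \right)} = 1$ ($K{\left(F,G \right)} = 8 - 7 = 1$)
$c{\left(L \right)} = 2 L$ ($c{\left(L \right)} = 1 L + L = L + L = 2 L$)
$\frac{c{\left(3 \right)}}{83746} = \frac{2 \cdot 3}{83746} = 6 \cdot \frac{1}{83746} = \frac{3}{41873}$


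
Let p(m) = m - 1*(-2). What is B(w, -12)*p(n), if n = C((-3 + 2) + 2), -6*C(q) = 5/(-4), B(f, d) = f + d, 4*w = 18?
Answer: -265/16 ≈ -16.563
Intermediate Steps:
w = 9/2 (w = (¼)*18 = 9/2 ≈ 4.5000)
B(f, d) = d + f
C(q) = 5/24 (C(q) = -5/(6*(-4)) = -5*(-1)/(6*4) = -⅙*(-5/4) = 5/24)
n = 5/24 ≈ 0.20833
p(m) = 2 + m (p(m) = m + 2 = 2 + m)
B(w, -12)*p(n) = (-12 + 9/2)*(2 + 5/24) = -15/2*53/24 = -265/16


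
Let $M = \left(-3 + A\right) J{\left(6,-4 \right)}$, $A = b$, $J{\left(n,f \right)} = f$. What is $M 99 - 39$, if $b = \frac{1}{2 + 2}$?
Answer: $1050$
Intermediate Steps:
$b = \frac{1}{4} \approx 0.25$
$A = \frac{1}{4} \approx 0.25$
$M = 11$ ($M = \left(-3 + \frac{1}{4}\right) \left(-4\right) = \left(- \frac{11}{4}\right) \left(-4\right) = 11$)
$M 99 - 39 = 11 \cdot 99 - 39 = 1089 - 39 = 1050$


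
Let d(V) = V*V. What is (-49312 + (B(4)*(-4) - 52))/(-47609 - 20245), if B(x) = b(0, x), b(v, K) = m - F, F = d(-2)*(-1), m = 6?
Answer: 8234/11309 ≈ 0.72809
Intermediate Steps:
d(V) = V**2
F = -4 (F = (-2)**2*(-1) = 4*(-1) = -4)
b(v, K) = 10 (b(v, K) = 6 - 1*(-4) = 6 + 4 = 10)
B(x) = 10
(-49312 + (B(4)*(-4) - 52))/(-47609 - 20245) = (-49312 + (10*(-4) - 52))/(-47609 - 20245) = (-49312 + (-40 - 52))/(-67854) = (-49312 - 92)*(-1/67854) = -49404*(-1/67854) = 8234/11309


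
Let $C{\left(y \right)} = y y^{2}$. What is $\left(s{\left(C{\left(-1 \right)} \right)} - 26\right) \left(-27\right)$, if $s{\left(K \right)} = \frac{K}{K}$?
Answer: $675$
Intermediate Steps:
$C{\left(y \right)} = y^{3}$
$s{\left(K \right)} = 1$
$\left(s{\left(C{\left(-1 \right)} \right)} - 26\right) \left(-27\right) = \left(1 - 26\right) \left(-27\right) = \left(-25\right) \left(-27\right) = 675$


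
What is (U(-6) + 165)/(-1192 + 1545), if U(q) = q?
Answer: 159/353 ≈ 0.45043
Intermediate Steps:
(U(-6) + 165)/(-1192 + 1545) = (-6 + 165)/(-1192 + 1545) = 159/353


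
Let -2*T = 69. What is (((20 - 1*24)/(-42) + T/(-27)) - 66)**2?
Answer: 66308449/15876 ≈ 4176.6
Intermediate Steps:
T = -69/2 (T = -1/2*69 = -69/2 ≈ -34.500)
(((20 - 1*24)/(-42) + T/(-27)) - 66)**2 = (((20 - 1*24)/(-42) - 69/2/(-27)) - 66)**2 = (((20 - 24)*(-1/42) - 69/2*(-1/27)) - 66)**2 = ((-4*(-1/42) + 23/18) - 66)**2 = ((2/21 + 23/18) - 66)**2 = (173/126 - 66)**2 = (-8143/126)**2 = 66308449/15876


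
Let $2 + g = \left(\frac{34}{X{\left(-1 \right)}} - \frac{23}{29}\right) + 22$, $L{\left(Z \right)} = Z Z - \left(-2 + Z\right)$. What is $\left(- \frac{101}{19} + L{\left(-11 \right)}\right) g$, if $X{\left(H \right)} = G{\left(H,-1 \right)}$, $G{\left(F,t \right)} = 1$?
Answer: $\frac{3772635}{551} \approx 6846.9$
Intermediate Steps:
$X{\left(H \right)} = 1$
$L{\left(Z \right)} = 2 + Z^{2} - Z$ ($L{\left(Z \right)} = Z^{2} - \left(-2 + Z\right) = 2 + Z^{2} - Z$)
$g = \frac{1543}{29}$ ($g = -2 + \left(\left(\frac{34}{1} - \frac{23}{29}\right) + 22\right) = -2 + \left(\left(34 \cdot 1 - \frac{23}{29}\right) + 22\right) = -2 + \left(\left(34 - \frac{23}{29}\right) + 22\right) = -2 + \left(\frac{963}{29} + 22\right) = -2 + \frac{1601}{29} = \frac{1543}{29} \approx 53.207$)
$\left(- \frac{101}{19} + L{\left(-11 \right)}\right) g = \left(- \frac{101}{19} + \left(2 + \left(-11\right)^{2} - -11\right)\right) \frac{1543}{29} = \left(\left(-101\right) \frac{1}{19} + \left(2 + 121 + 11\right)\right) \frac{1543}{29} = \left(- \frac{101}{19} + 134\right) \frac{1543}{29} = \frac{2445}{19} \cdot \frac{1543}{29} = \frac{3772635}{551}$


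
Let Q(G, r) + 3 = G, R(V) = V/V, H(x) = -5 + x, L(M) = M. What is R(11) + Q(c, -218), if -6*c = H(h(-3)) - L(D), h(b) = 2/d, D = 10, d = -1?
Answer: ⅚ ≈ 0.83333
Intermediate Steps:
h(b) = -2 (h(b) = 2/(-1) = 2*(-1) = -2)
R(V) = 1
c = 17/6 (c = -((-5 - 2) - 1*10)/6 = -(-7 - 10)/6 = -⅙*(-17) = 17/6 ≈ 2.8333)
Q(G, r) = -3 + G
R(11) + Q(c, -218) = 1 + (-3 + 17/6) = 1 - ⅙ = ⅚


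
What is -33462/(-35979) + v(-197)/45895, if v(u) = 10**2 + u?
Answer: 7623127/8215205 ≈ 0.92793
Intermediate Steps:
v(u) = 100 + u
-33462/(-35979) + v(-197)/45895 = -33462/(-35979) + (100 - 197)/45895 = -33462*(-1/35979) - 97*1/45895 = 11154/11993 - 97/45895 = 7623127/8215205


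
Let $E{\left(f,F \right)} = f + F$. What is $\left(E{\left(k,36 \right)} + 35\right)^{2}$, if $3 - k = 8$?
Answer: $4356$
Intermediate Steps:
$k = -5$ ($k = 3 - 8 = -5$)
$E{\left(f,F \right)} = F + f$
$\left(E{\left(k,36 \right)} + 35\right)^{2} = \left(\left(36 - 5\right) + 35\right)^{2} = \left(31 + 35\right)^{2} = 66^{2} = 4356$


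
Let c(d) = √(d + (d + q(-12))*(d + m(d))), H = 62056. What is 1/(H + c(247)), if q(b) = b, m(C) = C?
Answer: 62056/3850830799 - √116337/3850830799 ≈ 1.6026e-5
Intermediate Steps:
c(d) = √(d + 2*d*(-12 + d)) (c(d) = √(d + (d - 12)*(d + d)) = √(d + (-12 + d)*(2*d)) = √(d + 2*d*(-12 + d)))
1/(H + c(247)) = 1/(62056 + √(247*(-23 + 2*247))) = 1/(62056 + √(247*(-23 + 494))) = 1/(62056 + √(247*471)) = 1/(62056 + √116337)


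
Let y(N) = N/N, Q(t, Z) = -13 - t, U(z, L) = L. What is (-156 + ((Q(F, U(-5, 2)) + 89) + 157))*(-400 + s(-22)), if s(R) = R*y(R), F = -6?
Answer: -35026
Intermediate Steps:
y(N) = 1
s(R) = R (s(R) = R*1 = R)
(-156 + ((Q(F, U(-5, 2)) + 89) + 157))*(-400 + s(-22)) = (-156 + (((-13 - 1*(-6)) + 89) + 157))*(-400 - 22) = (-156 + (((-13 + 6) + 89) + 157))*(-422) = (-156 + ((-7 + 89) + 157))*(-422) = (-156 + (82 + 157))*(-422) = (-156 + 239)*(-422) = 83*(-422) = -35026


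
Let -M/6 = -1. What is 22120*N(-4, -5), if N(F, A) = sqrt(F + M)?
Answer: 22120*sqrt(2) ≈ 31282.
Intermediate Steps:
M = 6 (M = -6*(-1) = 6)
N(F, A) = sqrt(6 + F) (N(F, A) = sqrt(F + 6) = sqrt(6 + F))
22120*N(-4, -5) = 22120*sqrt(6 - 4) = 22120*sqrt(2)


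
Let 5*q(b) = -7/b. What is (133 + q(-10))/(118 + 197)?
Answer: 317/750 ≈ 0.42267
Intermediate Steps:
q(b) = -7/(5*b) (q(b) = (-7/b)/5 = -7/(5*b))
(133 + q(-10))/(118 + 197) = (133 - 7/5/(-10))/(118 + 197) = (133 - 7/5*(-⅒))/315 = (133 + 7/50)*(1/315) = (6657/50)*(1/315) = 317/750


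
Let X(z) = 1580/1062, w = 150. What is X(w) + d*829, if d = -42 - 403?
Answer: -195887765/531 ≈ -3.6890e+5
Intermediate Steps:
X(z) = 790/531 (X(z) = 1580*(1/1062) = 790/531)
d = -445
X(w) + d*829 = 790/531 - 445*829 = 790/531 - 368905 = -195887765/531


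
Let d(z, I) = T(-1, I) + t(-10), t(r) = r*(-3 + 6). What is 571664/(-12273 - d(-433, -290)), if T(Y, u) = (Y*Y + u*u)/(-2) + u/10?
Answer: 1143328/59673 ≈ 19.160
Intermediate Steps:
t(r) = 3*r (t(r) = r*3 = 3*r)
T(Y, u) = -Y²/2 - u²/2 + u/10 (T(Y, u) = (Y² + u²)*(-½) + u*(⅒) = (-Y²/2 - u²/2) + u/10 = -Y²/2 - u²/2 + u/10)
d(z, I) = -61/2 - I²/2 + I/10 (d(z, I) = (-½*(-1)² - I²/2 + I/10) + 3*(-10) = (-½*1 - I²/2 + I/10) - 30 = (-½ - I²/2 + I/10) - 30 = -61/2 - I²/2 + I/10)
571664/(-12273 - d(-433, -290)) = 571664/(-12273 - (-61/2 - ½*(-290)² + (⅒)*(-290))) = 571664/(-12273 - (-61/2 - ½*84100 - 29)) = 571664/(-12273 - (-61/2 - 42050 - 29)) = 571664/(-12273 - 1*(-84219/2)) = 571664/(-12273 + 84219/2) = 571664/(59673/2) = 571664*(2/59673) = 1143328/59673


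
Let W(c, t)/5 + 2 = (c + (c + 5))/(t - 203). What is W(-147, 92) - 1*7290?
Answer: -808855/111 ≈ -7287.0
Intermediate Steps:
W(c, t) = -10 + 5*(5 + 2*c)/(-203 + t) (W(c, t) = -10 + 5*((c + (c + 5))/(t - 203)) = -10 + 5*((c + (5 + c))/(-203 + t)) = -10 + 5*((5 + 2*c)/(-203 + t)) = -10 + 5*(5 + 2*c)/(-203 + t))
W(-147, 92) - 1*7290 = 5*(411 - 2*92 + 2*(-147))/(-203 + 92) - 1*7290 = 5*(411 - 184 - 294)/(-111) - 7290 = 5*(-1/111)*(-67) - 7290 = 335/111 - 7290 = -808855/111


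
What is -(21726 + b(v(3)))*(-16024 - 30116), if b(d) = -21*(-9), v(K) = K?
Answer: 1011158100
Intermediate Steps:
b(d) = 189
-(21726 + b(v(3)))*(-16024 - 30116) = -(21726 + 189)*(-16024 - 30116) = -21915*(-46140) = -1*(-1011158100) = 1011158100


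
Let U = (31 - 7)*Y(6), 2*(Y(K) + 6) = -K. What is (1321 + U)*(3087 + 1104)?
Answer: 4631055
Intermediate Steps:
Y(K) = -6 - K/2 (Y(K) = -6 + (-K)/2 = -6 - K/2)
U = -216 (U = (31 - 7)*(-6 - 1/2*6) = 24*(-6 - 3) = 24*(-9) = -216)
(1321 + U)*(3087 + 1104) = (1321 - 216)*(3087 + 1104) = 1105*4191 = 4631055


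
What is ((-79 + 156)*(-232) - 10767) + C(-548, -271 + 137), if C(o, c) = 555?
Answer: -28076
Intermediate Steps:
((-79 + 156)*(-232) - 10767) + C(-548, -271 + 137) = ((-79 + 156)*(-232) - 10767) + 555 = (77*(-232) - 10767) + 555 = (-17864 - 10767) + 555 = -28631 + 555 = -28076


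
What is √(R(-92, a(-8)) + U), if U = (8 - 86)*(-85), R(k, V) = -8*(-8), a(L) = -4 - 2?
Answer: √6694 ≈ 81.817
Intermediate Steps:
a(L) = -6
R(k, V) = 64
U = 6630 (U = -78*(-85) = 6630)
√(R(-92, a(-8)) + U) = √(64 + 6630) = √6694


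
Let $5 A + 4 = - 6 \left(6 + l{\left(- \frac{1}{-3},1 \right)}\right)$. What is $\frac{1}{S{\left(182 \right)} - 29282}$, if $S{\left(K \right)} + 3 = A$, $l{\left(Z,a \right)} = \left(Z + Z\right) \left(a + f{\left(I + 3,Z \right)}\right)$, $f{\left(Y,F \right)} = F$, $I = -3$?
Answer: $- \frac{15}{439411} \approx -3.4137 \cdot 10^{-5}$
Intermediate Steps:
$l{\left(Z,a \right)} = 2 Z \left(Z + a\right)$ ($l{\left(Z,a \right)} = \left(Z + Z\right) \left(a + Z\right) = 2 Z \left(Z + a\right)$)
$A = - \frac{136}{15}$ ($A = - \frac{4}{5} + \frac{\left(-6\right) \left(6 + 2 \left(- \frac{1}{-3}\right) \left(- \frac{1}{-3} + 1\right)\right)}{5} = - \frac{4}{5} + \frac{\left(-6\right) \left(6 + 2 \left(\left(-1\right) \left(- \frac{1}{3}\right)\right) \left(\left(-1\right) \left(- \frac{1}{3}\right) + 1\right)\right)}{5} = - \frac{4}{5} + \frac{\left(-6\right) \left(6 + 2 \cdot \frac{1}{3} \left(\frac{1}{3} + 1\right)\right)}{5} = - \frac{4}{5} + \frac{\left(-6\right) \left(6 + 2 \cdot \frac{1}{3} \cdot \frac{4}{3}\right)}{5} = - \frac{4}{5} + \frac{\left(-6\right) \left(6 + \frac{8}{9}\right)}{5} = - \frac{4}{5} + \frac{\left(-6\right) \frac{62}{9}}{5} = - \frac{4}{5} + \frac{1}{5} \left(- \frac{124}{3}\right) = - \frac{4}{5} - \frac{124}{15} = - \frac{136}{15} \approx -9.0667$)
$S{\left(K \right)} = - \frac{181}{15}$ ($S{\left(K \right)} = -3 - \frac{136}{15} = - \frac{181}{15}$)
$\frac{1}{S{\left(182 \right)} - 29282} = \frac{1}{- \frac{181}{15} - 29282} = \frac{1}{- \frac{439411}{15}} = - \frac{15}{439411}$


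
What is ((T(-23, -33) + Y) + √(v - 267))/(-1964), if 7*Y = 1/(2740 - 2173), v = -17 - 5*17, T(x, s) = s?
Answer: 32744/1948779 - 3*I*√41/1964 ≈ 0.016802 - 0.0097807*I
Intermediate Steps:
v = -102 (v = -17 - 85 = -102)
Y = 1/3969 (Y = 1/(7*(2740 - 2173)) = (⅐)/567 = (⅐)*(1/567) = 1/3969 ≈ 0.00025195)
((T(-23, -33) + Y) + √(v - 267))/(-1964) = ((-33 + 1/3969) + √(-102 - 267))/(-1964) = (-130976/3969 + √(-369))*(-1/1964) = (-130976/3969 + 3*I*√41)*(-1/1964) = 32744/1948779 - 3*I*√41/1964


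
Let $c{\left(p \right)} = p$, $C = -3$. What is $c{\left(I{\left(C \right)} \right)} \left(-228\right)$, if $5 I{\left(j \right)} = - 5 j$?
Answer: $-684$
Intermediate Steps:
$I{\left(j \right)} = - j$ ($I{\left(j \right)} = \frac{\left(-5\right) j}{5} = - j$)
$c{\left(I{\left(C \right)} \right)} \left(-228\right) = \left(-1\right) \left(-3\right) \left(-228\right) = 3 \left(-228\right) = -684$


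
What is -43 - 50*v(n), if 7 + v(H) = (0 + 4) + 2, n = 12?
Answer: 7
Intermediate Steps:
v(H) = -1 (v(H) = -7 + ((0 + 4) + 2) = -7 + (4 + 2) = -7 + 6 = -1)
-43 - 50*v(n) = -43 - 50*(-1) = -43 + 50 = 7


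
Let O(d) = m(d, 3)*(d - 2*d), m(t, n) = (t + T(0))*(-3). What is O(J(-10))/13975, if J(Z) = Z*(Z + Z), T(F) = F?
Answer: 4800/559 ≈ 8.5868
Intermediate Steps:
J(Z) = 2*Z² (J(Z) = Z*(2*Z) = 2*Z²)
m(t, n) = -3*t (m(t, n) = (t + 0)*(-3) = t*(-3) = -3*t)
O(d) = 3*d² (O(d) = (-3*d)*(d - 2*d) = (-3*d)*(-d) = 3*d²)
O(J(-10))/13975 = (3*(2*(-10)²)²)/13975 = (3*(2*100)²)*(1/13975) = (3*200²)*(1/13975) = (3*40000)*(1/13975) = 120000*(1/13975) = 4800/559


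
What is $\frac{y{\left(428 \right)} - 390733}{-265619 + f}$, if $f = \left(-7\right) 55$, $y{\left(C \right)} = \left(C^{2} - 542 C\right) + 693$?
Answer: $\frac{109708}{66501} \approx 1.6497$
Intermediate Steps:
$y{\left(C \right)} = 693 + C^{2} - 542 C$
$f = -385$
$\frac{y{\left(428 \right)} - 390733}{-265619 + f} = \frac{\left(693 + 428^{2} - 231976\right) - 390733}{-265619 - 385} = \frac{\left(693 + 183184 - 231976\right) - 390733}{-266004} = \left(-48099 - 390733\right) \left(- \frac{1}{266004}\right) = \left(-438832\right) \left(- \frac{1}{266004}\right) = \frac{109708}{66501}$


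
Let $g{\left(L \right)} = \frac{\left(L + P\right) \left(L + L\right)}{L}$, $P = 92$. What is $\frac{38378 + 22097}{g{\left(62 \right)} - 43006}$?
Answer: $- \frac{60475}{42698} \approx -1.4163$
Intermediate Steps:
$g{\left(L \right)} = 184 + 2 L$ ($g{\left(L \right)} = \frac{\left(L + 92\right) \left(L + L\right)}{L} = \frac{\left(92 + L\right) 2 L}{L} = \frac{2 L \left(92 + L\right)}{L} = 184 + 2 L$)
$\frac{38378 + 22097}{g{\left(62 \right)} - 43006} = \frac{38378 + 22097}{\left(184 + 2 \cdot 62\right) - 43006} = \frac{60475}{\left(184 + 124\right) - 43006} = \frac{60475}{308 - 43006} = \frac{60475}{-42698} = 60475 \left(- \frac{1}{42698}\right) = - \frac{60475}{42698}$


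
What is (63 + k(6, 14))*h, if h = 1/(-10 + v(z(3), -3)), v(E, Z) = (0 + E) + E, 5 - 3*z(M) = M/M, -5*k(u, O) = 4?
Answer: -933/110 ≈ -8.4818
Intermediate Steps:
k(u, O) = -⅘ (k(u, O) = -⅕*4 = -⅘)
z(M) = 4/3 (z(M) = 5/3 - M/(3*M) = 5/3 - ⅓*1 = 5/3 - ⅓ = 4/3)
v(E, Z) = 2*E (v(E, Z) = E + E = 2*E)
h = -3/22 (h = 1/(-10 + 2*(4/3)) = 1/(-10 + 8/3) = 1/(-22/3) = -3/22 ≈ -0.13636)
(63 + k(6, 14))*h = (63 - ⅘)*(-3/22) = (311/5)*(-3/22) = -933/110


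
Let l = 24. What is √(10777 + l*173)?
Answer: √14929 ≈ 122.18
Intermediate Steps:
√(10777 + l*173) = √(10777 + 24*173) = √(10777 + 4152) = √14929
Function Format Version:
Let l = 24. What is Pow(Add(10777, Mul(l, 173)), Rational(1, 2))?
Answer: Pow(14929, Rational(1, 2)) ≈ 122.18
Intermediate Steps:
Pow(Add(10777, Mul(l, 173)), Rational(1, 2)) = Pow(Add(10777, Mul(24, 173)), Rational(1, 2)) = Pow(Add(10777, 4152), Rational(1, 2)) = Pow(14929, Rational(1, 2))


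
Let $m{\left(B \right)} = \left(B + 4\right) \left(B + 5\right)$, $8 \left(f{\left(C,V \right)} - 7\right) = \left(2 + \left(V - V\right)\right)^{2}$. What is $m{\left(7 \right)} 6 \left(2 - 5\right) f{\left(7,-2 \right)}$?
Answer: $-17820$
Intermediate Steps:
$f{\left(C,V \right)} = \frac{15}{2}$ ($f{\left(C,V \right)} = 7 + \frac{\left(2 + \left(V - V\right)\right)^{2}}{8} = 7 + \frac{\left(2 + 0\right)^{2}}{8} = 7 + \frac{2^{2}}{8} = 7 + \frac{1}{8} \cdot 4 = 7 + \frac{1}{2} = \frac{15}{2}$)
$m{\left(B \right)} = \left(4 + B\right) \left(5 + B\right)$
$m{\left(7 \right)} 6 \left(2 - 5\right) f{\left(7,-2 \right)} = \left(20 + 7^{2} + 9 \cdot 7\right) 6 \left(2 - 5\right) \frac{15}{2} = \left(20 + 49 + 63\right) 6 \left(-3\right) \frac{15}{2} = 132 \left(-18\right) \frac{15}{2} = \left(-2376\right) \frac{15}{2} = -17820$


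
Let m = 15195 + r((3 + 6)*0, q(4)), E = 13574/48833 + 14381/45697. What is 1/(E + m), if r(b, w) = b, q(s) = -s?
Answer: 2231521601/33909293285646 ≈ 6.5809e-5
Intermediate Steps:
E = 1322558451/2231521601 (E = 13574*(1/48833) + 14381*(1/45697) = 13574/48833 + 14381/45697 = 1322558451/2231521601 ≈ 0.59267)
m = 15195 (m = 15195 + (3 + 6)*0 = 15195 + 9*0 = 15195 + 0 = 15195)
1/(E + m) = 1/(1322558451/2231521601 + 15195) = 1/(33909293285646/2231521601) = 2231521601/33909293285646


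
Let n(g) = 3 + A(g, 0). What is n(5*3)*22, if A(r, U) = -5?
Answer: -44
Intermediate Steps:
n(g) = -2 (n(g) = 3 - 5 = -2)
n(5*3)*22 = -2*22 = -44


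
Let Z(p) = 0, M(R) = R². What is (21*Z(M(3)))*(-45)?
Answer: 0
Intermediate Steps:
(21*Z(M(3)))*(-45) = (21*0)*(-45) = 0*(-45) = 0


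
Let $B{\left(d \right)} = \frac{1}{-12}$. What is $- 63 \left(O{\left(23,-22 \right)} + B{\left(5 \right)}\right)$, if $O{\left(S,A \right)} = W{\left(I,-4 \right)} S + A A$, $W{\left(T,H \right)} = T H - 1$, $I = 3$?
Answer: $- \frac{46599}{4} \approx -11650.0$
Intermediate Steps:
$B{\left(d \right)} = - \frac{1}{12}$
$W{\left(T,H \right)} = -1 + H T$ ($W{\left(T,H \right)} = H T - 1 = -1 + H T$)
$O{\left(S,A \right)} = A^{2} - 13 S$ ($O{\left(S,A \right)} = \left(-1 - 12\right) S + A A = \left(-1 - 12\right) S + A^{2} = - 13 S + A^{2} = A^{2} - 13 S$)
$- 63 \left(O{\left(23,-22 \right)} + B{\left(5 \right)}\right) = - 63 \left(\left(\left(-22\right)^{2} - 299\right) - \frac{1}{12}\right) = - 63 \left(\left(484 - 299\right) - \frac{1}{12}\right) = - 63 \left(185 - \frac{1}{12}\right) = \left(-63\right) \frac{2219}{12} = - \frac{46599}{4}$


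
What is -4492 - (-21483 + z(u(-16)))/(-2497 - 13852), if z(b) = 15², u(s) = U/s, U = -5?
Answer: -73460966/16349 ≈ -4493.3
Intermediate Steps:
u(s) = -5/s
z(b) = 225
-4492 - (-21483 + z(u(-16)))/(-2497 - 13852) = -4492 - (-21483 + 225)/(-2497 - 13852) = -4492 - (-21258)/(-16349) = -4492 - (-21258)*(-1)/16349 = -4492 - 1*21258/16349 = -4492 - 21258/16349 = -73460966/16349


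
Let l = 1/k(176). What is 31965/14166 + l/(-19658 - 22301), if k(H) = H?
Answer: 39342434399/17435475024 ≈ 2.2565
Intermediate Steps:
l = 1/176 ≈ 0.0056818
31965/14166 + l/(-19658 - 22301) = 31965/14166 + 1/(176*(-19658 - 22301)) = 31965*(1/14166) + (1/176)/(-41959) = 10655/4722 + (1/176)*(-1/41959) = 10655/4722 - 1/7384784 = 39342434399/17435475024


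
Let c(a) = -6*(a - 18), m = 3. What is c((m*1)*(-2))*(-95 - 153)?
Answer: -35712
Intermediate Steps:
c(a) = 108 - 6*a (c(a) = -6*(-18 + a) = 108 - 6*a)
c((m*1)*(-2))*(-95 - 153) = (108 - 6*3*1*(-2))*(-95 - 153) = (108 - 18*(-2))*(-248) = (108 - 6*(-6))*(-248) = (108 + 36)*(-248) = 144*(-248) = -35712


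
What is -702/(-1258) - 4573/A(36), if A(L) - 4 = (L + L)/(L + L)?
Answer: -2874662/3145 ≈ -914.04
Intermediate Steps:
A(L) = 5 (A(L) = 4 + (L + L)/(L + L) = 4 + (2*L)/((2*L)) = 4 + (2*L)*(1/(2*L)) = 4 + 1 = 5)
-702/(-1258) - 4573/A(36) = -702/(-1258) - 4573/5 = -702*(-1/1258) - 4573*1/5 = 351/629 - 4573/5 = -2874662/3145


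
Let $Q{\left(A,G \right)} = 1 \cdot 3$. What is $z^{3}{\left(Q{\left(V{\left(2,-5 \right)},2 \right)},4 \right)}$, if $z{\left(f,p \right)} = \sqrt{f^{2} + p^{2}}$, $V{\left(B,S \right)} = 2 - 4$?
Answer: $125$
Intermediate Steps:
$V{\left(B,S \right)} = -2$
$Q{\left(A,G \right)} = 3$
$z^{3}{\left(Q{\left(V{\left(2,-5 \right)},2 \right)},4 \right)} = \left(\sqrt{3^{2} + 4^{2}}\right)^{3} = \left(\sqrt{9 + 16}\right)^{3} = \left(\sqrt{25}\right)^{3} = 5^{3} = 125$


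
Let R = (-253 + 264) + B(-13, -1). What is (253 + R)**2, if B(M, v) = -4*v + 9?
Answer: 76729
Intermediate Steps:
B(M, v) = 9 - 4*v
R = 24 (R = (-253 + 264) + (9 - 4*(-1)) = 11 + (9 + 4) = 11 + 13 = 24)
(253 + R)**2 = (253 + 24)**2 = 277**2 = 76729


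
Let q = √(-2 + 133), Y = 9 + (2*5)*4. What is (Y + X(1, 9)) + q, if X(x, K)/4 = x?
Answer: 53 + √131 ≈ 64.446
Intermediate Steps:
X(x, K) = 4*x
Y = 49 (Y = 9 + 10*4 = 9 + 40 = 49)
q = √131 ≈ 11.446
(Y + X(1, 9)) + q = (49 + 4*1) + √131 = (49 + 4) + √131 = 53 + √131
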